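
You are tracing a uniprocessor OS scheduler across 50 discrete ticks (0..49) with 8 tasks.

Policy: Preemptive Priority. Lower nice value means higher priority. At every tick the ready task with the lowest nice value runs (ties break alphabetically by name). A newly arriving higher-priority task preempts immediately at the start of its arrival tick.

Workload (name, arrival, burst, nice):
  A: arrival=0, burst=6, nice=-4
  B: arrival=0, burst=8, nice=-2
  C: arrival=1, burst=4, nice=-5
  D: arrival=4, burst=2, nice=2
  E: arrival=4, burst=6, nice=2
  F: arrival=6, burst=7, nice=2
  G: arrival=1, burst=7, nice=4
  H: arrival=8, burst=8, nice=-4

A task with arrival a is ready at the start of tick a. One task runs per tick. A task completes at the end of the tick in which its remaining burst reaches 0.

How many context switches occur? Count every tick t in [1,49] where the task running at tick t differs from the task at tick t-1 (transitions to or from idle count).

context switches = 9

t=0: ready={A,B} → run A
t=1: ready={A,B,C,G} → run C
t=2: ready={A,B,C,G} → run C
t=3: ready={A,B,C,G} → run C
t=4: ready={A,B,C,D,E,G} → run C
t=5: ready={A,B,D,E,G} → run A
t=6: ready={A,B,D,E,F,G} → run A
t=7: ready={A,B,D,E,F,G} → run A
t=8: ready={A,B,D,E,F,G,H} → run A
t=9: ready={A,B,D,E,F,G,H} → run A
t=10: ready={B,D,E,F,G,H} → run H
t=11: ready={B,D,E,F,G,H} → run H
t=12: ready={B,D,E,F,G,H} → run H
t=13: ready={B,D,E,F,G,H} → run H
t=14: ready={B,D,E,F,G,H} → run H
t=15: ready={B,D,E,F,G,H} → run H
t=16: ready={B,D,E,F,G,H} → run H
t=17: ready={B,D,E,F,G,H} → run H
t=18: ready={B,D,E,F,G} → run B
t=19: ready={B,D,E,F,G} → run B
t=20: ready={B,D,E,F,G} → run B
t=21: ready={B,D,E,F,G} → run B
t=22: ready={B,D,E,F,G} → run B
t=23: ready={B,D,E,F,G} → run B
t=24: ready={B,D,E,F,G} → run B
t=25: ready={B,D,E,F,G} → run B
t=26: ready={D,E,F,G} → run D
t=27: ready={D,E,F,G} → run D
t=28: ready={E,F,G} → run E
t=29: ready={E,F,G} → run E
t=30: ready={E,F,G} → run E
t=31: ready={E,F,G} → run E
t=32: ready={E,F,G} → run E
t=33: ready={E,F,G} → run E
t=34: ready={F,G} → run F
t=35: ready={F,G} → run F
t=36: ready={F,G} → run F
t=37: ready={F,G} → run F
t=38: ready={F,G} → run F
t=39: ready={F,G} → run F
t=40: ready={F,G} → run F
t=41: ready={G} → run G
t=42: ready={G} → run G
t=43: ready={G} → run G
t=44: ready={G} → run G
t=45: ready={G} → run G
t=46: ready={G} → run G
t=47: ready={G} → run G
t=48: (idle)
t=49: (idle)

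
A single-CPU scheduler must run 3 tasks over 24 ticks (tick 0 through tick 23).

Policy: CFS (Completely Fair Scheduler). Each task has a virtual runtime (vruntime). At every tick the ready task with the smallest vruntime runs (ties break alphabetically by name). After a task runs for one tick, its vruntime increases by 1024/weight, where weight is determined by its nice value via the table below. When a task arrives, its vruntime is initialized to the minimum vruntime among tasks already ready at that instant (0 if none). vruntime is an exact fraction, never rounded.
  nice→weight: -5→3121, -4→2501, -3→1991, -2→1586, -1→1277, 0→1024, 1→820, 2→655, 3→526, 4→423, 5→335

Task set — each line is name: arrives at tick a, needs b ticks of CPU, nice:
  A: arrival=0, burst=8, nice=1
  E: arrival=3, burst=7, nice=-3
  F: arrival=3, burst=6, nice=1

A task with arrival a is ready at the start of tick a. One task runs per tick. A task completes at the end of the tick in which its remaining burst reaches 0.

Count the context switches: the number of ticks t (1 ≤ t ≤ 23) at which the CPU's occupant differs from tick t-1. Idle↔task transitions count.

context switches = 14

t=0: vr[A=0] → run A
t=1: vr[A=256/205] → run A
t=2: vr[A=512/205] → run A
t=3: vr[A=768/205 E=768/205 F=768/205] → run A
t=4: vr[A=1024/205 E=768/205 F=768/205] → run E
t=5: vr[A=1024/205 E=1739008/408155 F=768/205] → run F
t=6: vr[A=1024/205 E=1739008/408155 F=1024/205] → run E
t=7: vr[A=1024/205 E=1948928/408155 F=1024/205] → run E
t=8: vr[A=1024/205 E=2158848/408155 F=1024/205] → run A
t=9: vr[A=256/41 E=2158848/408155 F=1024/205] → run F
t=10: vr[A=256/41 E=2158848/408155 F=256/41] → run E
t=11: vr[A=256/41 E=2368768/408155 F=256/41] → run E
t=12: vr[A=256/41 E=2578688/408155 F=256/41] → run A
t=13: vr[A=1536/205 E=2578688/408155 F=256/41] → run F
t=14: vr[A=1536/205 E=2578688/408155 F=1536/205] → run E
t=15: vr[A=1536/205 E=2788608/408155 F=1536/205] → run E
t=16: vr[A=1536/205 F=1536/205] → run A
t=17: vr[A=1792/205 F=1536/205] → run F
t=18: vr[A=1792/205 F=1792/205] → run A
t=19: vr[F=1792/205] → run F
t=20: vr[F=2048/205] → run F
t=21: (idle)
t=22: (idle)
t=23: (idle)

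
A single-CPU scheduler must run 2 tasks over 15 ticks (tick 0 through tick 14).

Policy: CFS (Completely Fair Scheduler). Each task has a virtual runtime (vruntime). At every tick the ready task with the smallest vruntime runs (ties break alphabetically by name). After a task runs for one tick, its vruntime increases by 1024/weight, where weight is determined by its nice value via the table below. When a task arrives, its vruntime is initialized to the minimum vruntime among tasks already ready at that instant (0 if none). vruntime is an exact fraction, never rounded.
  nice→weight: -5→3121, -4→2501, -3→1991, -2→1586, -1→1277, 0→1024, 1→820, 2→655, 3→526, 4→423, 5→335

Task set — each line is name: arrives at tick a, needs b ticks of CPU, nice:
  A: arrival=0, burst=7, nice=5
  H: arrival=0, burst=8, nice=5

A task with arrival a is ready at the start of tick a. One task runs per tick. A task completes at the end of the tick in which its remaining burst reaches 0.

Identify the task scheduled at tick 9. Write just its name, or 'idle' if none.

t=0: vr[A=0 H=0] → run A
t=1: vr[A=1024/335 H=0] → run H
t=2: vr[A=1024/335 H=1024/335] → run A
t=3: vr[A=2048/335 H=1024/335] → run H
t=4: vr[A=2048/335 H=2048/335] → run A
t=5: vr[A=3072/335 H=2048/335] → run H
t=6: vr[A=3072/335 H=3072/335] → run A
t=7: vr[A=4096/335 H=3072/335] → run H
t=8: vr[A=4096/335 H=4096/335] → run A
t=9: vr[A=1024/67 H=4096/335] → run H
t=10: vr[A=1024/67 H=1024/67] → run A
t=11: vr[A=6144/335 H=1024/67] → run H
t=12: vr[A=6144/335 H=6144/335] → run A
t=13: vr[H=6144/335] → run H
t=14: vr[H=7168/335] → run H

running at tick 9 = H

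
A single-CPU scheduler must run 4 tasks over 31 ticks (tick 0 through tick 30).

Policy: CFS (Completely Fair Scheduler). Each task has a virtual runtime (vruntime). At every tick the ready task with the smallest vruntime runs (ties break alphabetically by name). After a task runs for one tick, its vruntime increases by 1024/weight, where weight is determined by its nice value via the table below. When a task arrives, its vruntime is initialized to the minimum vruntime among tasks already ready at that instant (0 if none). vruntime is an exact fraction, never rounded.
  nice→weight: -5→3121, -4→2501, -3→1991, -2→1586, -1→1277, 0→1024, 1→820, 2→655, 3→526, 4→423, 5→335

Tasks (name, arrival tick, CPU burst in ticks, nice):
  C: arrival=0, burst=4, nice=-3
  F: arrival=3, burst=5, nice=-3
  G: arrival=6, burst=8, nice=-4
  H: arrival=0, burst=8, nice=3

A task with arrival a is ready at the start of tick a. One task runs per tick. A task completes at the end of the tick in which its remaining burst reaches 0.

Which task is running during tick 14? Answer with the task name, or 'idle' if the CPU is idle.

running at tick 14 = F

t=0: vr[C=0 H=0] → run C
t=1: vr[C=1024/1991 H=0] → run H
t=2: vr[C=1024/1991 H=512/263] → run C
t=3: vr[C=2048/1991 F=2048/1991 H=512/263] → run C
t=4: vr[C=3072/1991 F=2048/1991 H=512/263] → run F
t=5: vr[C=3072/1991 F=3072/1991 H=512/263] → run C
t=6: vr[F=3072/1991 G=3072/1991 H=512/263] → run F
t=7: vr[F=4096/1991 G=3072/1991 H=512/263] → run G
t=8: vr[F=4096/1991 G=9721856/4979491 H=512/263] → run H
t=9: vr[F=4096/1991 G=9721856/4979491 H=1024/263] → run G
t=10: vr[F=4096/1991 G=11760640/4979491 H=1024/263] → run F
t=11: vr[F=5120/1991 G=11760640/4979491 H=1024/263] → run G
t=12: vr[F=5120/1991 G=13799424/4979491 H=1024/263] → run F
t=13: vr[F=6144/1991 G=13799424/4979491 H=1024/263] → run G
t=14: vr[F=6144/1991 G=15838208/4979491 H=1024/263] → run F
t=15: vr[G=15838208/4979491 H=1024/263] → run G
t=16: vr[G=17876992/4979491 H=1024/263] → run G
t=17: vr[G=19915776/4979491 H=1024/263] → run H
t=18: vr[G=19915776/4979491 H=1536/263] → run G
t=19: vr[G=21954560/4979491 H=1536/263] → run G
t=20: vr[H=1536/263] → run H
t=21: vr[H=2048/263] → run H
t=22: vr[H=2560/263] → run H
t=23: vr[H=3072/263] → run H
t=24: vr[H=3584/263] → run H
t=25: (idle)
t=26: (idle)
t=27: (idle)
t=28: (idle)
t=29: (idle)
t=30: (idle)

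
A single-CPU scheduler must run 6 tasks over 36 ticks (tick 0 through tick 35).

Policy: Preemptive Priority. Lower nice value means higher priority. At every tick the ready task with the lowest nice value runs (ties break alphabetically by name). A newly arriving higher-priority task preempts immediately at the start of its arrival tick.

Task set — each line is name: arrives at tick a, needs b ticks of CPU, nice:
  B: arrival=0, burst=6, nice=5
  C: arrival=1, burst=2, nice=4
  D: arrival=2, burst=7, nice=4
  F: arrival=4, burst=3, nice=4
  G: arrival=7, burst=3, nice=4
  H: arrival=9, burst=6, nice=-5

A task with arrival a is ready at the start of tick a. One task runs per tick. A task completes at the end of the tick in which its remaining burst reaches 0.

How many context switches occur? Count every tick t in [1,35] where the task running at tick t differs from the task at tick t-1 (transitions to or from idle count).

context switches = 8

t=0: ready={B} → run B
t=1: ready={B,C} → run C
t=2: ready={B,C,D} → run C
t=3: ready={B,D} → run D
t=4: ready={B,D,F} → run D
t=5: ready={B,D,F} → run D
t=6: ready={B,D,F} → run D
t=7: ready={B,D,F,G} → run D
t=8: ready={B,D,F,G} → run D
t=9: ready={B,D,F,G,H} → run H
t=10: ready={B,D,F,G,H} → run H
t=11: ready={B,D,F,G,H} → run H
t=12: ready={B,D,F,G,H} → run H
t=13: ready={B,D,F,G,H} → run H
t=14: ready={B,D,F,G,H} → run H
t=15: ready={B,D,F,G} → run D
t=16: ready={B,F,G} → run F
t=17: ready={B,F,G} → run F
t=18: ready={B,F,G} → run F
t=19: ready={B,G} → run G
t=20: ready={B,G} → run G
t=21: ready={B,G} → run G
t=22: ready={B} → run B
t=23: ready={B} → run B
t=24: ready={B} → run B
t=25: ready={B} → run B
t=26: ready={B} → run B
t=27: (idle)
t=28: (idle)
t=29: (idle)
t=30: (idle)
t=31: (idle)
t=32: (idle)
t=33: (idle)
t=34: (idle)
t=35: (idle)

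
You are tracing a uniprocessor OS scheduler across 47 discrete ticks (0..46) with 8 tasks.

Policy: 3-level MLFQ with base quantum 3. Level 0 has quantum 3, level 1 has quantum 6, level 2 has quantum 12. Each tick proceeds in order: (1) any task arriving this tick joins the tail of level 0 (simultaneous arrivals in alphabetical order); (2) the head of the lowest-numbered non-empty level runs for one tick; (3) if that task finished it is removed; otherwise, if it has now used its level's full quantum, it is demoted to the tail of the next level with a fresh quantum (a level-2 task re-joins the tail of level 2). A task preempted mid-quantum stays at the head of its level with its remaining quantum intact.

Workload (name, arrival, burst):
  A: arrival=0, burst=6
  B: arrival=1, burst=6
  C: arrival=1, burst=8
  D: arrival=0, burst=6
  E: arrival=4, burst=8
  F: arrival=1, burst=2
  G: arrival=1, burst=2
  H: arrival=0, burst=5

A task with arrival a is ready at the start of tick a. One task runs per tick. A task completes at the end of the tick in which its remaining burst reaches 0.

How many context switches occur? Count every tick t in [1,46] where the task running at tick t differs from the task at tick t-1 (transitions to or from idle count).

t=0: L0/L1/L2 = ADH/-/- → run A
t=1: L0/L1/L2 = ADHBCFG/-/- → run A
t=2: L0/L1/L2 = ADHBCFG/-/- → run A
t=3: L0/L1/L2 = DHBCFG/A/- → run D
t=4: L0/L1/L2 = DHBCFGE/A/- → run D
t=5: L0/L1/L2 = DHBCFGE/A/- → run D
t=6: L0/L1/L2 = HBCFGE/AD/- → run H
t=7: L0/L1/L2 = HBCFGE/AD/- → run H
t=8: L0/L1/L2 = HBCFGE/AD/- → run H
t=9: L0/L1/L2 = BCFGE/ADH/- → run B
t=10: L0/L1/L2 = BCFGE/ADH/- → run B
t=11: L0/L1/L2 = BCFGE/ADH/- → run B
t=12: L0/L1/L2 = CFGE/ADHB/- → run C
t=13: L0/L1/L2 = CFGE/ADHB/- → run C
t=14: L0/L1/L2 = CFGE/ADHB/- → run C
t=15: L0/L1/L2 = FGE/ADHBC/- → run F
t=16: L0/L1/L2 = FGE/ADHBC/- → run F
t=17: L0/L1/L2 = GE/ADHBC/- → run G
t=18: L0/L1/L2 = GE/ADHBC/- → run G
t=19: L0/L1/L2 = E/ADHBC/- → run E
t=20: L0/L1/L2 = E/ADHBC/- → run E
t=21: L0/L1/L2 = E/ADHBC/- → run E
t=22: L0/L1/L2 = -/ADHBCE/- → run A
t=23: L0/L1/L2 = -/ADHBCE/- → run A
t=24: L0/L1/L2 = -/ADHBCE/- → run A
t=25: L0/L1/L2 = -/DHBCE/- → run D
t=26: L0/L1/L2 = -/DHBCE/- → run D
t=27: L0/L1/L2 = -/DHBCE/- → run D
t=28: L0/L1/L2 = -/HBCE/- → run H
t=29: L0/L1/L2 = -/HBCE/- → run H
t=30: L0/L1/L2 = -/BCE/- → run B
t=31: L0/L1/L2 = -/BCE/- → run B
t=32: L0/L1/L2 = -/BCE/- → run B
t=33: L0/L1/L2 = -/CE/- → run C
t=34: L0/L1/L2 = -/CE/- → run C
t=35: L0/L1/L2 = -/CE/- → run C
t=36: L0/L1/L2 = -/CE/- → run C
t=37: L0/L1/L2 = -/CE/- → run C
t=38: L0/L1/L2 = -/E/- → run E
t=39: L0/L1/L2 = -/E/- → run E
t=40: L0/L1/L2 = -/E/- → run E
t=41: L0/L1/L2 = -/E/- → run E
t=42: L0/L1/L2 = -/E/- → run E
t=43: (idle)
t=44: (idle)
t=45: (idle)
t=46: (idle)

context switches = 14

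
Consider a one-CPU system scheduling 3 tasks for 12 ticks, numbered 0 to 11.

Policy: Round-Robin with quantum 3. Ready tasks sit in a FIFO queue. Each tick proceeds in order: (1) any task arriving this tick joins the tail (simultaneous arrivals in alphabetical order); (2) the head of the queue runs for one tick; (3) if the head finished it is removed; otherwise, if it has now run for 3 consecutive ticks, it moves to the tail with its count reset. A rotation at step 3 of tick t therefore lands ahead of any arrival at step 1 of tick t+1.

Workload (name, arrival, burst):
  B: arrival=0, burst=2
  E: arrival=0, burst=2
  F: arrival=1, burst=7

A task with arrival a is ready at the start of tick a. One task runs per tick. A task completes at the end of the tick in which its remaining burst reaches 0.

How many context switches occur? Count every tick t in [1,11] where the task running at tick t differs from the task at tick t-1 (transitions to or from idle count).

context switches = 3

t=0: queue=[B,E] q_used=0 → run B
t=1: queue=[B,E,F] q_used=1 → run B
t=2: queue=[E,F] q_used=0 → run E
t=3: queue=[E,F] q_used=1 → run E
t=4: queue=[F] q_used=0 → run F
t=5: queue=[F] q_used=1 → run F
t=6: queue=[F] q_used=2 → run F
t=7: queue=[F] q_used=0 → run F
t=8: queue=[F] q_used=1 → run F
t=9: queue=[F] q_used=2 → run F
t=10: queue=[F] q_used=0 → run F
t=11: (idle)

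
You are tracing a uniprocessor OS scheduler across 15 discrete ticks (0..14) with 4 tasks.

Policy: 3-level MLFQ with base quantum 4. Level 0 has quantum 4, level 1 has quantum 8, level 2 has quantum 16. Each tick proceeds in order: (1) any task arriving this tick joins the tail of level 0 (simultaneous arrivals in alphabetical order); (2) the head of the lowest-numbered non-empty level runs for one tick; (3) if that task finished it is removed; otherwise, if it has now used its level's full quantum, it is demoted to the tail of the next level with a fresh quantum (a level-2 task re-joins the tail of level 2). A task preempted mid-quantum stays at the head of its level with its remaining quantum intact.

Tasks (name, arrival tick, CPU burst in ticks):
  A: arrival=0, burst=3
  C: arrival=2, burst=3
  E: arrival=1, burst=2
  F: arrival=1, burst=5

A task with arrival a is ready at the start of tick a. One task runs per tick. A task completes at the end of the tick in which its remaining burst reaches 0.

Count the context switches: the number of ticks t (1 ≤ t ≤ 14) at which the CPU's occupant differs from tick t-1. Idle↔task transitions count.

t=0: L0/L1/L2 = A/-/- → run A
t=1: L0/L1/L2 = AEF/-/- → run A
t=2: L0/L1/L2 = AEFC/-/- → run A
t=3: L0/L1/L2 = EFC/-/- → run E
t=4: L0/L1/L2 = EFC/-/- → run E
t=5: L0/L1/L2 = FC/-/- → run F
t=6: L0/L1/L2 = FC/-/- → run F
t=7: L0/L1/L2 = FC/-/- → run F
t=8: L0/L1/L2 = FC/-/- → run F
t=9: L0/L1/L2 = C/F/- → run C
t=10: L0/L1/L2 = C/F/- → run C
t=11: L0/L1/L2 = C/F/- → run C
t=12: L0/L1/L2 = -/F/- → run F
t=13: (idle)
t=14: (idle)

context switches = 5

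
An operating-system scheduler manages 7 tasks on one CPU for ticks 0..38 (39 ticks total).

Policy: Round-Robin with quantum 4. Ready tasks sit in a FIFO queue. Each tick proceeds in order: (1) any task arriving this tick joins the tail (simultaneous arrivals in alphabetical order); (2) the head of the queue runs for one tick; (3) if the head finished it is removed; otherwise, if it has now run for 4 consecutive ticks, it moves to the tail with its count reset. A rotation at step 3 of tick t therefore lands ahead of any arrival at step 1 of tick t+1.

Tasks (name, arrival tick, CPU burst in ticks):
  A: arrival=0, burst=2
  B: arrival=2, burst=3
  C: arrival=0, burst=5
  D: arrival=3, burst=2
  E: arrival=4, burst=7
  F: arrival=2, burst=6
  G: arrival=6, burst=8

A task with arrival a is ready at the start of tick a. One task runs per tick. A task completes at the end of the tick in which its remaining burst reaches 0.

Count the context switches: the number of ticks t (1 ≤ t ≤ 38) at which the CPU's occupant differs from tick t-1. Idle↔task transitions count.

context switches = 11

t=0: queue=[A,C] q_used=0 → run A
t=1: queue=[A,C] q_used=1 → run A
t=2: queue=[C,B,F] q_used=0 → run C
t=3: queue=[C,B,F,D] q_used=1 → run C
t=4: queue=[C,B,F,D,E] q_used=2 → run C
t=5: queue=[C,B,F,D,E] q_used=3 → run C
t=6: queue=[B,F,D,E,C,G] q_used=0 → run B
t=7: queue=[B,F,D,E,C,G] q_used=1 → run B
t=8: queue=[B,F,D,E,C,G] q_used=2 → run B
t=9: queue=[F,D,E,C,G] q_used=0 → run F
t=10: queue=[F,D,E,C,G] q_used=1 → run F
t=11: queue=[F,D,E,C,G] q_used=2 → run F
t=12: queue=[F,D,E,C,G] q_used=3 → run F
t=13: queue=[D,E,C,G,F] q_used=0 → run D
t=14: queue=[D,E,C,G,F] q_used=1 → run D
t=15: queue=[E,C,G,F] q_used=0 → run E
t=16: queue=[E,C,G,F] q_used=1 → run E
t=17: queue=[E,C,G,F] q_used=2 → run E
t=18: queue=[E,C,G,F] q_used=3 → run E
t=19: queue=[C,G,F,E] q_used=0 → run C
t=20: queue=[G,F,E] q_used=0 → run G
t=21: queue=[G,F,E] q_used=1 → run G
t=22: queue=[G,F,E] q_used=2 → run G
t=23: queue=[G,F,E] q_used=3 → run G
t=24: queue=[F,E,G] q_used=0 → run F
t=25: queue=[F,E,G] q_used=1 → run F
t=26: queue=[E,G] q_used=0 → run E
t=27: queue=[E,G] q_used=1 → run E
t=28: queue=[E,G] q_used=2 → run E
t=29: queue=[G] q_used=0 → run G
t=30: queue=[G] q_used=1 → run G
t=31: queue=[G] q_used=2 → run G
t=32: queue=[G] q_used=3 → run G
t=33: (idle)
t=34: (idle)
t=35: (idle)
t=36: (idle)
t=37: (idle)
t=38: (idle)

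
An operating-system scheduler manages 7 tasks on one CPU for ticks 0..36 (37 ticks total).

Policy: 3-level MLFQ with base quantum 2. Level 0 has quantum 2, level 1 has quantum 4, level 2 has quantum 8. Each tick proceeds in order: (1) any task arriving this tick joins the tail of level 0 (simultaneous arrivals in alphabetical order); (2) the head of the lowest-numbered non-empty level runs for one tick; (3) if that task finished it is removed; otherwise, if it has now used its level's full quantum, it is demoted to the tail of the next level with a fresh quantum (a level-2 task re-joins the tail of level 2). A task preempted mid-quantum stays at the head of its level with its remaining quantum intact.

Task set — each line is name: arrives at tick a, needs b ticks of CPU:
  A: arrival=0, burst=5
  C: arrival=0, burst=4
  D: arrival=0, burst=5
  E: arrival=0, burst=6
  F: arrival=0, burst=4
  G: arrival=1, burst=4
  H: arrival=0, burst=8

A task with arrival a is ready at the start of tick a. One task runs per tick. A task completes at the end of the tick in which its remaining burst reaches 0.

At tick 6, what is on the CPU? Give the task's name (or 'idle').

running at tick 6 = E

t=0: L0/L1/L2 = ACDEFH/-/- → run A
t=1: L0/L1/L2 = ACDEFHG/-/- → run A
t=2: L0/L1/L2 = CDEFHG/A/- → run C
t=3: L0/L1/L2 = CDEFHG/A/- → run C
t=4: L0/L1/L2 = DEFHG/AC/- → run D
t=5: L0/L1/L2 = DEFHG/AC/- → run D
t=6: L0/L1/L2 = EFHG/ACD/- → run E
t=7: L0/L1/L2 = EFHG/ACD/- → run E
t=8: L0/L1/L2 = FHG/ACDE/- → run F
t=9: L0/L1/L2 = FHG/ACDE/- → run F
t=10: L0/L1/L2 = HG/ACDEF/- → run H
t=11: L0/L1/L2 = HG/ACDEF/- → run H
t=12: L0/L1/L2 = G/ACDEFH/- → run G
t=13: L0/L1/L2 = G/ACDEFH/- → run G
t=14: L0/L1/L2 = -/ACDEFHG/- → run A
t=15: L0/L1/L2 = -/ACDEFHG/- → run A
t=16: L0/L1/L2 = -/ACDEFHG/- → run A
t=17: L0/L1/L2 = -/CDEFHG/- → run C
t=18: L0/L1/L2 = -/CDEFHG/- → run C
t=19: L0/L1/L2 = -/DEFHG/- → run D
t=20: L0/L1/L2 = -/DEFHG/- → run D
t=21: L0/L1/L2 = -/DEFHG/- → run D
t=22: L0/L1/L2 = -/EFHG/- → run E
t=23: L0/L1/L2 = -/EFHG/- → run E
t=24: L0/L1/L2 = -/EFHG/- → run E
t=25: L0/L1/L2 = -/EFHG/- → run E
t=26: L0/L1/L2 = -/FHG/- → run F
t=27: L0/L1/L2 = -/FHG/- → run F
t=28: L0/L1/L2 = -/HG/- → run H
t=29: L0/L1/L2 = -/HG/- → run H
t=30: L0/L1/L2 = -/HG/- → run H
t=31: L0/L1/L2 = -/HG/- → run H
t=32: L0/L1/L2 = -/G/H → run G
t=33: L0/L1/L2 = -/G/H → run G
t=34: L0/L1/L2 = -/-/H → run H
t=35: L0/L1/L2 = -/-/H → run H
t=36: (idle)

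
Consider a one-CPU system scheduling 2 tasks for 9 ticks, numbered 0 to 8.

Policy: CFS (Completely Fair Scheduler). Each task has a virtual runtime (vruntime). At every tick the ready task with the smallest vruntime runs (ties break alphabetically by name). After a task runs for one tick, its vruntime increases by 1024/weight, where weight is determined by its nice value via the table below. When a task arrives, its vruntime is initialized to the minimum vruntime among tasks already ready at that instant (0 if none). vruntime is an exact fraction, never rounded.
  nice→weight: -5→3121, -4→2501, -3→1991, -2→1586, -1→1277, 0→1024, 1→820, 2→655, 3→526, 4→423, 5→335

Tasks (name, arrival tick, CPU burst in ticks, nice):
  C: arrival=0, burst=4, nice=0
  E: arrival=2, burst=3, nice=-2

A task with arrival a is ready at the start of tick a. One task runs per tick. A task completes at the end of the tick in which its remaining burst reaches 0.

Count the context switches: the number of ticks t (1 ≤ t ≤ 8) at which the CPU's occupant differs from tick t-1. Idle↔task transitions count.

context switches = 4

t=0: vr[C=0] → run C
t=1: vr[C=1] → run C
t=2: vr[C=2 E=2] → run C
t=3: vr[C=3 E=2] → run E
t=4: vr[C=3 E=2098/793] → run E
t=5: vr[C=3 E=2610/793] → run C
t=6: vr[E=2610/793] → run E
t=7: (idle)
t=8: (idle)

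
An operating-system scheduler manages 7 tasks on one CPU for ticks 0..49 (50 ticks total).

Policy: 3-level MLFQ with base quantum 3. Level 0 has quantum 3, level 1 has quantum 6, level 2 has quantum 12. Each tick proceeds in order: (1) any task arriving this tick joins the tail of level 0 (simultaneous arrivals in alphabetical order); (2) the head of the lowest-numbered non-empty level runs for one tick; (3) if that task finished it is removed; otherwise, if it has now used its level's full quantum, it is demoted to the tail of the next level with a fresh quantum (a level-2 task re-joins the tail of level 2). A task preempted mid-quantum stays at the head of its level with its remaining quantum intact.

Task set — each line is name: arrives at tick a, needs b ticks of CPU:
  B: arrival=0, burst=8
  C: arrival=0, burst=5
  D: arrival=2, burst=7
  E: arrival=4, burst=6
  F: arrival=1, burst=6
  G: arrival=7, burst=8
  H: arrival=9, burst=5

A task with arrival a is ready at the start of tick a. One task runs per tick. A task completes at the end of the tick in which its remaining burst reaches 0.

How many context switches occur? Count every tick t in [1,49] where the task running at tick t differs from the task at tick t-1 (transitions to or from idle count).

context switches = 14

t=0: L0/L1/L2 = BC/-/- → run B
t=1: L0/L1/L2 = BCF/-/- → run B
t=2: L0/L1/L2 = BCFD/-/- → run B
t=3: L0/L1/L2 = CFD/B/- → run C
t=4: L0/L1/L2 = CFDE/B/- → run C
t=5: L0/L1/L2 = CFDE/B/- → run C
t=6: L0/L1/L2 = FDE/BC/- → run F
t=7: L0/L1/L2 = FDEG/BC/- → run F
t=8: L0/L1/L2 = FDEG/BC/- → run F
t=9: L0/L1/L2 = DEGH/BCF/- → run D
t=10: L0/L1/L2 = DEGH/BCF/- → run D
t=11: L0/L1/L2 = DEGH/BCF/- → run D
t=12: L0/L1/L2 = EGH/BCFD/- → run E
t=13: L0/L1/L2 = EGH/BCFD/- → run E
t=14: L0/L1/L2 = EGH/BCFD/- → run E
t=15: L0/L1/L2 = GH/BCFDE/- → run G
t=16: L0/L1/L2 = GH/BCFDE/- → run G
t=17: L0/L1/L2 = GH/BCFDE/- → run G
t=18: L0/L1/L2 = H/BCFDEG/- → run H
t=19: L0/L1/L2 = H/BCFDEG/- → run H
t=20: L0/L1/L2 = H/BCFDEG/- → run H
t=21: L0/L1/L2 = -/BCFDEGH/- → run B
t=22: L0/L1/L2 = -/BCFDEGH/- → run B
t=23: L0/L1/L2 = -/BCFDEGH/- → run B
t=24: L0/L1/L2 = -/BCFDEGH/- → run B
t=25: L0/L1/L2 = -/BCFDEGH/- → run B
t=26: L0/L1/L2 = -/CFDEGH/- → run C
t=27: L0/L1/L2 = -/CFDEGH/- → run C
t=28: L0/L1/L2 = -/FDEGH/- → run F
t=29: L0/L1/L2 = -/FDEGH/- → run F
t=30: L0/L1/L2 = -/FDEGH/- → run F
t=31: L0/L1/L2 = -/DEGH/- → run D
t=32: L0/L1/L2 = -/DEGH/- → run D
t=33: L0/L1/L2 = -/DEGH/- → run D
t=34: L0/L1/L2 = -/DEGH/- → run D
t=35: L0/L1/L2 = -/EGH/- → run E
t=36: L0/L1/L2 = -/EGH/- → run E
t=37: L0/L1/L2 = -/EGH/- → run E
t=38: L0/L1/L2 = -/GH/- → run G
t=39: L0/L1/L2 = -/GH/- → run G
t=40: L0/L1/L2 = -/GH/- → run G
t=41: L0/L1/L2 = -/GH/- → run G
t=42: L0/L1/L2 = -/GH/- → run G
t=43: L0/L1/L2 = -/H/- → run H
t=44: L0/L1/L2 = -/H/- → run H
t=45: (idle)
t=46: (idle)
t=47: (idle)
t=48: (idle)
t=49: (idle)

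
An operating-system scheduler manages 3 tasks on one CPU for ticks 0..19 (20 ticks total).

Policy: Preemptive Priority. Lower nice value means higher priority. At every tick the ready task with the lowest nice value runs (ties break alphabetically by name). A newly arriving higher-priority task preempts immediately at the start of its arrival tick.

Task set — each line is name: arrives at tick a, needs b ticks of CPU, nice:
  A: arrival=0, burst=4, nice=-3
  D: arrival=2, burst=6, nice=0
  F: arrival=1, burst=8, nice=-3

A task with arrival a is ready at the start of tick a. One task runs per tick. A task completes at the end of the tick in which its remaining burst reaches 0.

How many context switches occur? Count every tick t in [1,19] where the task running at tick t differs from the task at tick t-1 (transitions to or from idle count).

t=0: ready={A} → run A
t=1: ready={A,F} → run A
t=2: ready={A,D,F} → run A
t=3: ready={A,D,F} → run A
t=4: ready={D,F} → run F
t=5: ready={D,F} → run F
t=6: ready={D,F} → run F
t=7: ready={D,F} → run F
t=8: ready={D,F} → run F
t=9: ready={D,F} → run F
t=10: ready={D,F} → run F
t=11: ready={D,F} → run F
t=12: ready={D} → run D
t=13: ready={D} → run D
t=14: ready={D} → run D
t=15: ready={D} → run D
t=16: ready={D} → run D
t=17: ready={D} → run D
t=18: (idle)
t=19: (idle)

context switches = 3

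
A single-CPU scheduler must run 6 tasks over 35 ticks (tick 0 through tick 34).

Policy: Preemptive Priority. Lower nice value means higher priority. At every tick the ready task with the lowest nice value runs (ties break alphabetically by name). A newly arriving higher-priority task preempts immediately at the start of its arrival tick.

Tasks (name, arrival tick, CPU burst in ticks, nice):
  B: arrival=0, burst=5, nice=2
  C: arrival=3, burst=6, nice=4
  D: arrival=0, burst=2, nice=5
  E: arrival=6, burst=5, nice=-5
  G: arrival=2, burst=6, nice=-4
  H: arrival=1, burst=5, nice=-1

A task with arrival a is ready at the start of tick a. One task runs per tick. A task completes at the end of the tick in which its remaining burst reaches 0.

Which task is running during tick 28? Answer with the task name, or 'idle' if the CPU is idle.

running at tick 28 = D

t=0: ready={B,D} → run B
t=1: ready={B,D,H} → run H
t=2: ready={B,D,G,H} → run G
t=3: ready={B,C,D,G,H} → run G
t=4: ready={B,C,D,G,H} → run G
t=5: ready={B,C,D,G,H} → run G
t=6: ready={B,C,D,E,G,H} → run E
t=7: ready={B,C,D,E,G,H} → run E
t=8: ready={B,C,D,E,G,H} → run E
t=9: ready={B,C,D,E,G,H} → run E
t=10: ready={B,C,D,E,G,H} → run E
t=11: ready={B,C,D,G,H} → run G
t=12: ready={B,C,D,G,H} → run G
t=13: ready={B,C,D,H} → run H
t=14: ready={B,C,D,H} → run H
t=15: ready={B,C,D,H} → run H
t=16: ready={B,C,D,H} → run H
t=17: ready={B,C,D} → run B
t=18: ready={B,C,D} → run B
t=19: ready={B,C,D} → run B
t=20: ready={B,C,D} → run B
t=21: ready={C,D} → run C
t=22: ready={C,D} → run C
t=23: ready={C,D} → run C
t=24: ready={C,D} → run C
t=25: ready={C,D} → run C
t=26: ready={C,D} → run C
t=27: ready={D} → run D
t=28: ready={D} → run D
t=29: (idle)
t=30: (idle)
t=31: (idle)
t=32: (idle)
t=33: (idle)
t=34: (idle)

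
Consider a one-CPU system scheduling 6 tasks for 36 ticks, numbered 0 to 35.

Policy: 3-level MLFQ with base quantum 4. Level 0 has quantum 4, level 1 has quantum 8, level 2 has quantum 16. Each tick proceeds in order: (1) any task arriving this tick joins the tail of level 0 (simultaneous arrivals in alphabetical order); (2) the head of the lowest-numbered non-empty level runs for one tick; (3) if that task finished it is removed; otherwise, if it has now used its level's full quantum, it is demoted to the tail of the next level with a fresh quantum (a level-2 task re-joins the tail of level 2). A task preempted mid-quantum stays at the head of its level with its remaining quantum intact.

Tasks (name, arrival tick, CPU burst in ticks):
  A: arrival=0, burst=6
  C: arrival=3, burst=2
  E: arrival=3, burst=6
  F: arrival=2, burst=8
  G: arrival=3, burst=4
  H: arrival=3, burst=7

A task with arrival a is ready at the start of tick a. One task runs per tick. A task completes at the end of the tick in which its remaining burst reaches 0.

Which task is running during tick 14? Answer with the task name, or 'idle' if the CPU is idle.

t=0: L0/L1/L2 = A/-/- → run A
t=1: L0/L1/L2 = A/-/- → run A
t=2: L0/L1/L2 = AF/-/- → run A
t=3: L0/L1/L2 = AFCEGH/-/- → run A
t=4: L0/L1/L2 = FCEGH/A/- → run F
t=5: L0/L1/L2 = FCEGH/A/- → run F
t=6: L0/L1/L2 = FCEGH/A/- → run F
t=7: L0/L1/L2 = FCEGH/A/- → run F
t=8: L0/L1/L2 = CEGH/AF/- → run C
t=9: L0/L1/L2 = CEGH/AF/- → run C
t=10: L0/L1/L2 = EGH/AF/- → run E
t=11: L0/L1/L2 = EGH/AF/- → run E
t=12: L0/L1/L2 = EGH/AF/- → run E
t=13: L0/L1/L2 = EGH/AF/- → run E
t=14: L0/L1/L2 = GH/AFE/- → run G
t=15: L0/L1/L2 = GH/AFE/- → run G
t=16: L0/L1/L2 = GH/AFE/- → run G
t=17: L0/L1/L2 = GH/AFE/- → run G
t=18: L0/L1/L2 = H/AFE/- → run H
t=19: L0/L1/L2 = H/AFE/- → run H
t=20: L0/L1/L2 = H/AFE/- → run H
t=21: L0/L1/L2 = H/AFE/- → run H
t=22: L0/L1/L2 = -/AFEH/- → run A
t=23: L0/L1/L2 = -/AFEH/- → run A
t=24: L0/L1/L2 = -/FEH/- → run F
t=25: L0/L1/L2 = -/FEH/- → run F
t=26: L0/L1/L2 = -/FEH/- → run F
t=27: L0/L1/L2 = -/FEH/- → run F
t=28: L0/L1/L2 = -/EH/- → run E
t=29: L0/L1/L2 = -/EH/- → run E
t=30: L0/L1/L2 = -/H/- → run H
t=31: L0/L1/L2 = -/H/- → run H
t=32: L0/L1/L2 = -/H/- → run H
t=33: (idle)
t=34: (idle)
t=35: (idle)

running at tick 14 = G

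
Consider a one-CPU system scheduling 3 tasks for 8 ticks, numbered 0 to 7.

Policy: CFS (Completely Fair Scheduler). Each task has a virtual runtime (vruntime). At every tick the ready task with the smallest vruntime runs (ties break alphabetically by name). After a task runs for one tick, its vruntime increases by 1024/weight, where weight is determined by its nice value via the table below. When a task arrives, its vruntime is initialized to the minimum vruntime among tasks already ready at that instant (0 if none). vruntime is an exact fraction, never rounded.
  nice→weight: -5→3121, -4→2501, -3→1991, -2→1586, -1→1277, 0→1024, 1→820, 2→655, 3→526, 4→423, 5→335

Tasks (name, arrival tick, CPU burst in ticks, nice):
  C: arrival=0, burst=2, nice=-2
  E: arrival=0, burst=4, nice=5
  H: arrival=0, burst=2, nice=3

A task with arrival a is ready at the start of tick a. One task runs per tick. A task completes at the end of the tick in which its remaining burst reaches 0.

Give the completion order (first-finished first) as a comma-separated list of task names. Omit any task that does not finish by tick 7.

completion order = C, H, E

t=0: vr[C=0 E=0 H=0] → run C
t=1: vr[C=512/793 E=0 H=0] → run E
t=2: vr[C=512/793 E=1024/335 H=0] → run H
t=3: vr[C=512/793 E=1024/335 H=512/263] → run C
t=4: vr[E=1024/335 H=512/263] → run H
t=5: vr[E=1024/335] → run E
t=6: vr[E=2048/335] → run E
t=7: vr[E=3072/335] → run E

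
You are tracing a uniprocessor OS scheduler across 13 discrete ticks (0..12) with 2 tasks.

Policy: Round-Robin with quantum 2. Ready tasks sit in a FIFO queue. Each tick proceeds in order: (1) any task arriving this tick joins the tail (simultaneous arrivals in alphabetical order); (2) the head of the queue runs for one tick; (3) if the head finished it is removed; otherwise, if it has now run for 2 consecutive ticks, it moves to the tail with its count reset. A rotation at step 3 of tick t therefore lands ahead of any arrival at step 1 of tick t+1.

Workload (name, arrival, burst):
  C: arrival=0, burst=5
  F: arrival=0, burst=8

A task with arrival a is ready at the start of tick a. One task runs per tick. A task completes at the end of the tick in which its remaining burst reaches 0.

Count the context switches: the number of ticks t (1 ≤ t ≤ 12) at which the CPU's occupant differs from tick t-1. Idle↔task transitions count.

context switches = 5

t=0: queue=[C,F] q_used=0 → run C
t=1: queue=[C,F] q_used=1 → run C
t=2: queue=[F,C] q_used=0 → run F
t=3: queue=[F,C] q_used=1 → run F
t=4: queue=[C,F] q_used=0 → run C
t=5: queue=[C,F] q_used=1 → run C
t=6: queue=[F,C] q_used=0 → run F
t=7: queue=[F,C] q_used=1 → run F
t=8: queue=[C,F] q_used=0 → run C
t=9: queue=[F] q_used=0 → run F
t=10: queue=[F] q_used=1 → run F
t=11: queue=[F] q_used=0 → run F
t=12: queue=[F] q_used=1 → run F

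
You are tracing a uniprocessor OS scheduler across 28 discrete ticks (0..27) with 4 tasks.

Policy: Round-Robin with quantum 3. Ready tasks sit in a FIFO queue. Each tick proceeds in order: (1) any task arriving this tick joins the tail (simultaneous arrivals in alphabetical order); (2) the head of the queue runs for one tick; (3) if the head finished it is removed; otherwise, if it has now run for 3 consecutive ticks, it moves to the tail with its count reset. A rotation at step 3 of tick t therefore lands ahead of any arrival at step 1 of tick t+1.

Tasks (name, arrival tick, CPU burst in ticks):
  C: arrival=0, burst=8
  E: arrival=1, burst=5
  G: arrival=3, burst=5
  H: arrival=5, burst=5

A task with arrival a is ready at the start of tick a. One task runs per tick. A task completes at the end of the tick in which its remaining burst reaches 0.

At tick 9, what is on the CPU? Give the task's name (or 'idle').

running at tick 9 = G

t=0: queue=[C] q_used=0 → run C
t=1: queue=[C,E] q_used=1 → run C
t=2: queue=[C,E] q_used=2 → run C
t=3: queue=[E,C,G] q_used=0 → run E
t=4: queue=[E,C,G] q_used=1 → run E
t=5: queue=[E,C,G,H] q_used=2 → run E
t=6: queue=[C,G,H,E] q_used=0 → run C
t=7: queue=[C,G,H,E] q_used=1 → run C
t=8: queue=[C,G,H,E] q_used=2 → run C
t=9: queue=[G,H,E,C] q_used=0 → run G
t=10: queue=[G,H,E,C] q_used=1 → run G
t=11: queue=[G,H,E,C] q_used=2 → run G
t=12: queue=[H,E,C,G] q_used=0 → run H
t=13: queue=[H,E,C,G] q_used=1 → run H
t=14: queue=[H,E,C,G] q_used=2 → run H
t=15: queue=[E,C,G,H] q_used=0 → run E
t=16: queue=[E,C,G,H] q_used=1 → run E
t=17: queue=[C,G,H] q_used=0 → run C
t=18: queue=[C,G,H] q_used=1 → run C
t=19: queue=[G,H] q_used=0 → run G
t=20: queue=[G,H] q_used=1 → run G
t=21: queue=[H] q_used=0 → run H
t=22: queue=[H] q_used=1 → run H
t=23: (idle)
t=24: (idle)
t=25: (idle)
t=26: (idle)
t=27: (idle)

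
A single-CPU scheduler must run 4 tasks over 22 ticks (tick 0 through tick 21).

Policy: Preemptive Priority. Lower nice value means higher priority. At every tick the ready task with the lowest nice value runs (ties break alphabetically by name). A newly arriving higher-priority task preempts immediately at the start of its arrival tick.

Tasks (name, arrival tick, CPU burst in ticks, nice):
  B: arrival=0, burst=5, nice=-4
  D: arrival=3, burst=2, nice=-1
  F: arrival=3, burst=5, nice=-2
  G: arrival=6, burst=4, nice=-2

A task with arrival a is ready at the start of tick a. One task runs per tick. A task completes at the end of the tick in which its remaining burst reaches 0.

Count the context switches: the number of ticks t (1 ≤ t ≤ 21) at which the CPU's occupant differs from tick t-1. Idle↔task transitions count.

t=0: ready={B} → run B
t=1: ready={B} → run B
t=2: ready={B} → run B
t=3: ready={B,D,F} → run B
t=4: ready={B,D,F} → run B
t=5: ready={D,F} → run F
t=6: ready={D,F,G} → run F
t=7: ready={D,F,G} → run F
t=8: ready={D,F,G} → run F
t=9: ready={D,F,G} → run F
t=10: ready={D,G} → run G
t=11: ready={D,G} → run G
t=12: ready={D,G} → run G
t=13: ready={D,G} → run G
t=14: ready={D} → run D
t=15: ready={D} → run D
t=16: (idle)
t=17: (idle)
t=18: (idle)
t=19: (idle)
t=20: (idle)
t=21: (idle)

context switches = 4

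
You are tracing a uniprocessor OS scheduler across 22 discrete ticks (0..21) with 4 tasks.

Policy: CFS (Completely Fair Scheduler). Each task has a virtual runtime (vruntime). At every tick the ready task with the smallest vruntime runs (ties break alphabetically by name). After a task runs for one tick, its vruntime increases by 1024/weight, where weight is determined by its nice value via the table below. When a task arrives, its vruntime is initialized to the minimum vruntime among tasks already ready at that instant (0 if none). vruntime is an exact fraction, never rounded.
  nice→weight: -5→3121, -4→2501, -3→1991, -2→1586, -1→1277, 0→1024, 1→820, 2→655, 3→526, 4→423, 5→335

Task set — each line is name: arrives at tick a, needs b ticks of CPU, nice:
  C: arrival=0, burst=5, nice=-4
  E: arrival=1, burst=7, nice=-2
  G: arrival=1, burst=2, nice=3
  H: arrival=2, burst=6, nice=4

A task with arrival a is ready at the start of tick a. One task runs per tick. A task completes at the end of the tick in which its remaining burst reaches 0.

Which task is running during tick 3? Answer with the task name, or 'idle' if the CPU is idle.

running at tick 3 = G

t=0: vr[C=0] → run C
t=1: vr[C=1024/2501 E=1024/2501 G=1024/2501] → run C
t=2: vr[C=2048/2501 E=1024/2501 G=1024/2501 H=1024/2501] → run E
t=3: vr[C=2048/2501 E=34304/32513 G=1024/2501 H=1024/2501] → run G
t=4: vr[C=2048/2501 E=34304/32513 G=1549824/657763 H=1024/2501] → run H
t=5: vr[C=2048/2501 E=34304/32513 G=1549824/657763 H=2994176/1057923] → run C
t=6: vr[C=3072/2501 E=34304/32513 G=1549824/657763 H=2994176/1057923] → run E
t=7: vr[C=3072/2501 E=55296/32513 G=1549824/657763 H=2994176/1057923] → run C
t=8: vr[C=4096/2501 E=55296/32513 G=1549824/657763 H=2994176/1057923] → run C
t=9: vr[E=55296/32513 G=1549824/657763 H=2994176/1057923] → run E
t=10: vr[E=76288/32513 G=1549824/657763 H=2994176/1057923] → run E
t=11: vr[E=97280/32513 G=1549824/657763 H=2994176/1057923] → run G
t=12: vr[E=97280/32513 H=2994176/1057923] → run H
t=13: vr[E=97280/32513 H=5555200/1057923] → run E
t=14: vr[E=118272/32513 H=5555200/1057923] → run E
t=15: vr[E=139264/32513 H=5555200/1057923] → run E
t=16: vr[H=5555200/1057923] → run H
t=17: vr[H=2705408/352641] → run H
t=18: vr[H=10677248/1057923] → run H
t=19: vr[H=13238272/1057923] → run H
t=20: (idle)
t=21: (idle)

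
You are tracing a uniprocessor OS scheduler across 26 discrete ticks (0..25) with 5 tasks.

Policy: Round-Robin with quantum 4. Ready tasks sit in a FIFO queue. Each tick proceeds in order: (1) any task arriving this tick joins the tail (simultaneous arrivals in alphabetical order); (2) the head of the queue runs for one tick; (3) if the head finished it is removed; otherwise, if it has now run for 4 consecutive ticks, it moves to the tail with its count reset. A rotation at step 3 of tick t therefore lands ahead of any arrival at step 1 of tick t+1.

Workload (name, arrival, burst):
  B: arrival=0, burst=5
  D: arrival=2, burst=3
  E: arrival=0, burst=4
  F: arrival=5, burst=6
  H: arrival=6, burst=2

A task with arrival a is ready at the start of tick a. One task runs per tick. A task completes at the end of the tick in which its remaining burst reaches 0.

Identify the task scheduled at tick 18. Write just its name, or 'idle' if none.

running at tick 18 = F

t=0: queue=[B,E] q_used=0 → run B
t=1: queue=[B,E] q_used=1 → run B
t=2: queue=[B,E,D] q_used=2 → run B
t=3: queue=[B,E,D] q_used=3 → run B
t=4: queue=[E,D,B] q_used=0 → run E
t=5: queue=[E,D,B,F] q_used=1 → run E
t=6: queue=[E,D,B,F,H] q_used=2 → run E
t=7: queue=[E,D,B,F,H] q_used=3 → run E
t=8: queue=[D,B,F,H] q_used=0 → run D
t=9: queue=[D,B,F,H] q_used=1 → run D
t=10: queue=[D,B,F,H] q_used=2 → run D
t=11: queue=[B,F,H] q_used=0 → run B
t=12: queue=[F,H] q_used=0 → run F
t=13: queue=[F,H] q_used=1 → run F
t=14: queue=[F,H] q_used=2 → run F
t=15: queue=[F,H] q_used=3 → run F
t=16: queue=[H,F] q_used=0 → run H
t=17: queue=[H,F] q_used=1 → run H
t=18: queue=[F] q_used=0 → run F
t=19: queue=[F] q_used=1 → run F
t=20: (idle)
t=21: (idle)
t=22: (idle)
t=23: (idle)
t=24: (idle)
t=25: (idle)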